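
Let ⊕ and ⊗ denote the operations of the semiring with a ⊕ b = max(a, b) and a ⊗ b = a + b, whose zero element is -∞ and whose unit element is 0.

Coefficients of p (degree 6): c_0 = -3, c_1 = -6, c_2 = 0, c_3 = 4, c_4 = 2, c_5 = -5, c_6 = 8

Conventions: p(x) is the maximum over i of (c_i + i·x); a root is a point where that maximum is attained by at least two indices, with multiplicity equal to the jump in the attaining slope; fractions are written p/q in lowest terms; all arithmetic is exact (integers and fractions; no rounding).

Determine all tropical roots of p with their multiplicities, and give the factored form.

hull edge (i=0, c=-3) to (i=3, c=4): slope 7/3, span 3
hull edge (i=3, c=4) to (i=6, c=8): slope 4/3, span 3
Factored form: p(x) = 8 ⊗ (x ⊕ (-7/3)) ⊗ (x ⊕ (-7/3)) ⊗ (x ⊕ (-7/3)) ⊗ (x ⊕ (-4/3)) ⊗ (x ⊕ (-4/3)) ⊗ (x ⊕ (-4/3))
Answer: roots = -7/3 (mult 3), -4/3 (mult 3)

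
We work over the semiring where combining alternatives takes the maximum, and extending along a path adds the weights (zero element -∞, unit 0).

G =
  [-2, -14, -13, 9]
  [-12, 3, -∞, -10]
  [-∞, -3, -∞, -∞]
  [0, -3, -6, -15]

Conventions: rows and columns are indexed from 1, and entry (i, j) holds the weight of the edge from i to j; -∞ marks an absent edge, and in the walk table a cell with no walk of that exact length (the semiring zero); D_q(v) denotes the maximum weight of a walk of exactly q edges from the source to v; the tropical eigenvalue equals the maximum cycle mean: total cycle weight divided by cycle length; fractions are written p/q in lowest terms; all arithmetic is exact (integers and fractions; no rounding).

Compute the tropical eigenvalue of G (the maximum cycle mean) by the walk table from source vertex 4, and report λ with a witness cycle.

q=0: [-∞, -∞, -∞, 0]
q=1: [0, -3, -6, -15]
q=2: [-2, 0, -13, 9]
q=3: [9, 6, 3, 7]
q=4: [7, 9, 1, 18]
Optimal cycle mean attained by: cycle 1->4->1, total 9 + 0, length 2.
Answer: λ = 9/2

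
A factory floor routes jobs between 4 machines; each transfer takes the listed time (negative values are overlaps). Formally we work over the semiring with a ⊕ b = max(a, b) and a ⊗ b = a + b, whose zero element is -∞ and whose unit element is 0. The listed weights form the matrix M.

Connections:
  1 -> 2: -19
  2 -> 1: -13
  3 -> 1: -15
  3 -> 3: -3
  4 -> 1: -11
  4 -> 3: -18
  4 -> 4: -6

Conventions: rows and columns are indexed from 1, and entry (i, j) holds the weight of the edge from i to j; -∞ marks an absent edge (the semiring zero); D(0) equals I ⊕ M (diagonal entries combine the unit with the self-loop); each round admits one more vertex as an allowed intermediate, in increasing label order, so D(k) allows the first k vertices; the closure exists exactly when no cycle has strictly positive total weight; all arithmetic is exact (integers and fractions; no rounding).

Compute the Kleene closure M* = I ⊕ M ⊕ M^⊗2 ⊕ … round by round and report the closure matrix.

D(0):
  [0, -19, -∞, -∞]
  [-13, 0, -∞, -∞]
  [-15, -∞, 0, -∞]
  [-11, -∞, -18, 0]
D(1):
  [0, -19, -∞, -∞]
  [-13, 0, -∞, -∞]
  [-15, -34, 0, -∞]
  [-11, -30, -18, 0]
D(2):
  [0, -19, -∞, -∞]
  [-13, 0, -∞, -∞]
  [-15, -34, 0, -∞]
  [-11, -30, -18, 0]
D(3):
  [0, -19, -∞, -∞]
  [-13, 0, -∞, -∞]
  [-15, -34, 0, -∞]
  [-11, -30, -18, 0]
D(4):
  [0, -19, -∞, -∞]
  [-13, 0, -∞, -∞]
  [-15, -34, 0, -∞]
  [-11, -30, -18, 0]
Answer: M* = [[0, -19, -∞, -∞], [-13, 0, -∞, -∞], [-15, -34, 0, -∞], [-11, -30, -18, 0]]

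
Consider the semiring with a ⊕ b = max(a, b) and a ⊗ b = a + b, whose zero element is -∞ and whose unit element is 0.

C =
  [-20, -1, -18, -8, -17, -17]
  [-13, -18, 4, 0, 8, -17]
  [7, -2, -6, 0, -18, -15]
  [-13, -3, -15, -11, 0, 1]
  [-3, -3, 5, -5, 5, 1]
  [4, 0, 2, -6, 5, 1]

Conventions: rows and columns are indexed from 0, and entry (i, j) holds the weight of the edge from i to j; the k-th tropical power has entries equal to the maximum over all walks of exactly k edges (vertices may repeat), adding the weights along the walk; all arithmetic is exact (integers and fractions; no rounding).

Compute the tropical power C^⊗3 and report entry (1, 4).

C^⊗2:
  [-11, -11, 3, -1, 7, -7]
  [11, 5, 13, 4, 13, 9]
  [1, 6, 2, -1, 6, 1]
  [5, 1, 5, -3, 6, 2]
  [12, 3, 10, 5, 10, 6]
  [9, 3, 10, 2, 10, 6]
C^⊗3:
  [10, 4, 12, 3, 12, 8]
  [20, 11, 18, 13, 18, 14]
  [9, 3, 11, 6, 14, 7]
  [12, 4, 11, 5, 11, 7]
  [17, 11, 15, 10, 15, 11]
  [17, 8, 15, 10, 15, 11]
Key observation: the optimum is the walk 1->4->4->4, with weight 8 + 5 + 5 = 18.
Optimal value attained by: walk 1->4->4->4.
Answer: (C^⊗3)[1][4] = 18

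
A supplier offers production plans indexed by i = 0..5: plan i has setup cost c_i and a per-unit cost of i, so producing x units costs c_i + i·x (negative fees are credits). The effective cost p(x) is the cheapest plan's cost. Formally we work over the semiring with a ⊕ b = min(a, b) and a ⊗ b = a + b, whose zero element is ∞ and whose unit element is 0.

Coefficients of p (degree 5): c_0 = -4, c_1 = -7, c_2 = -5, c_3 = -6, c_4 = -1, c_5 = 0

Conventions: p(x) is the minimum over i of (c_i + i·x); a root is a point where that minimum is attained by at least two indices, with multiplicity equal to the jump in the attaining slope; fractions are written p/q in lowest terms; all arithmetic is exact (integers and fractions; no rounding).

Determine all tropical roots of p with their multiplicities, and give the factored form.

hull edge (i=0, c=-4) to (i=1, c=-7): slope -3, span 1
hull edge (i=1, c=-7) to (i=3, c=-6): slope 1/2, span 2
hull edge (i=3, c=-6) to (i=5, c=0): slope 3, span 2
Factored form: p(x) = 0 ⊗ (x ⊕ (-3)) ⊗ (x ⊕ (-3)) ⊗ (x ⊕ (-1/2)) ⊗ (x ⊕ (-1/2)) ⊗ (x ⊕ 3)
Answer: roots = -3 (mult 2), -1/2 (mult 2), 3 (mult 1)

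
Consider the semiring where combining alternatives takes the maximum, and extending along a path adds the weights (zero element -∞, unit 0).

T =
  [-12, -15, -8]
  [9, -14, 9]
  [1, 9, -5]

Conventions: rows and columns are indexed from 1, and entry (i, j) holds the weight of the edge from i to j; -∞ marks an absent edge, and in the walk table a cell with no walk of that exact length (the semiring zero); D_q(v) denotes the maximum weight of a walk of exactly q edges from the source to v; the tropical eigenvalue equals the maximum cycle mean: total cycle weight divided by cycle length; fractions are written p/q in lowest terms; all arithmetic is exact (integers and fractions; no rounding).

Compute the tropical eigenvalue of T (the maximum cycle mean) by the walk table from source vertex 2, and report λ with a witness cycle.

q=0: [-∞, 0, -∞]
q=1: [9, -14, 9]
q=2: [10, 18, 4]
q=3: [27, 13, 27]
Optimal cycle mean attained by: cycle 2->3->2, total 9 + 9, length 2.
Answer: λ = 9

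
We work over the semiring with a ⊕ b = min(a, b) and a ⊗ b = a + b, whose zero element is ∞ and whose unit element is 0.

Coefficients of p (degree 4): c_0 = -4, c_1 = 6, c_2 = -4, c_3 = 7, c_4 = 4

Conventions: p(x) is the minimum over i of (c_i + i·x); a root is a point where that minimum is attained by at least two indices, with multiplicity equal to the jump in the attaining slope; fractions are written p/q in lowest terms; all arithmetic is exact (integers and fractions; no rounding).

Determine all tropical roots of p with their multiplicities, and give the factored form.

hull edge (i=0, c=-4) to (i=2, c=-4): slope 0, span 2
hull edge (i=2, c=-4) to (i=4, c=4): slope 4, span 2
Factored form: p(x) = 4 ⊗ (x ⊕ (-4)) ⊗ (x ⊕ (-4)) ⊗ (x ⊕ 0) ⊗ (x ⊕ 0)
Answer: roots = -4 (mult 2), 0 (mult 2)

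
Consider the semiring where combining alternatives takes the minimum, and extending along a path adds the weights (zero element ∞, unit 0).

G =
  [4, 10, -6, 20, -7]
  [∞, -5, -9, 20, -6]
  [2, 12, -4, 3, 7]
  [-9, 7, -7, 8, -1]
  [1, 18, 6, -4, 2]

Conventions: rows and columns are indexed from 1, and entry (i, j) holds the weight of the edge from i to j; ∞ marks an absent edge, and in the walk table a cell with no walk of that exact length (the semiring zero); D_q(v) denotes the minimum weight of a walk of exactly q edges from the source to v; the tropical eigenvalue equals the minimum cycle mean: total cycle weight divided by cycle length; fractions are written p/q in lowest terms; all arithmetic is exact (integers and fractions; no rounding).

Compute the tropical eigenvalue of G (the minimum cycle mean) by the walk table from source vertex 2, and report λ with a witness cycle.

q=0: [∞, 0, ∞, ∞, ∞]
q=1: [∞, -5, -9, 20, -6]
q=2: [-7, -10, -14, -10, -11]
q=3: [-19, -15, -19, -15, -16]
q=4: [-24, -20, -25, -20, -26]
q=5: [-29, -25, -30, -30, -31]
Optimal cycle mean attained by: cycle 1->5->4->1, total (-7) + (-4) + (-9), length 3.
Answer: λ = -20/3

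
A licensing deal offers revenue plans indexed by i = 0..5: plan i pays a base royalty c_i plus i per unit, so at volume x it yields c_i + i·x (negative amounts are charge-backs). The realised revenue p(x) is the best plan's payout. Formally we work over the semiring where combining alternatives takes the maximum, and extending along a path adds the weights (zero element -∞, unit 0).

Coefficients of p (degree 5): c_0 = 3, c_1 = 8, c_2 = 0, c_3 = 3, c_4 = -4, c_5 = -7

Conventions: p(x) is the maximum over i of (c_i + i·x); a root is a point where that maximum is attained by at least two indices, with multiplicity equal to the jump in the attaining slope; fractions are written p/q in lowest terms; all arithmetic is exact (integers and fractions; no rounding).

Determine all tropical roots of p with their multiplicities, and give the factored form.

hull edge (i=0, c=3) to (i=1, c=8): slope 5, span 1
hull edge (i=1, c=8) to (i=3, c=3): slope -5/2, span 2
hull edge (i=3, c=3) to (i=5, c=-7): slope -5, span 2
Factored form: p(x) = -7 ⊗ (x ⊕ (-5)) ⊗ (x ⊕ 5/2) ⊗ (x ⊕ 5/2) ⊗ (x ⊕ 5) ⊗ (x ⊕ 5)
Answer: roots = -5 (mult 1), 5/2 (mult 2), 5 (mult 2)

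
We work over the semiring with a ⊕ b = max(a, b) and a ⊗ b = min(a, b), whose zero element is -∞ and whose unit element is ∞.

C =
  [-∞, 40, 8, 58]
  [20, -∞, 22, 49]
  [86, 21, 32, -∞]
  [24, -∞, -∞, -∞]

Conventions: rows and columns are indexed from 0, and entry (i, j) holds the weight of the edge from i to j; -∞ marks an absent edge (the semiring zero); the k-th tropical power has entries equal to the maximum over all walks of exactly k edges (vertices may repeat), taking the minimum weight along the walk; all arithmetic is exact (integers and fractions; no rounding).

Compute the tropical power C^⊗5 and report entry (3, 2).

C^⊗2:
  [24, 8, 22, 40]
  [24, 21, 22, 20]
  [32, 40, 32, 58]
  [-∞, 24, 8, 24]
C^⊗3:
  [24, 24, 22, 24]
  [22, 24, 22, 24]
  [32, 32, 32, 40]
  [24, 8, 22, 24]
C^⊗4:
  [24, 24, 22, 24]
  [24, 22, 22, 24]
  [32, 32, 32, 32]
  [24, 24, 22, 24]
C^⊗5:
  [24, 24, 22, 24]
  [24, 24, 22, 24]
  [32, 32, 32, 32]
  [24, 24, 22, 24]
Key observation: the optimum is the walk 3->0->1->2->2->2, with weight 24 min 40 min 22 min 32 min 32 = 22.
Optimal value attained by: walk 3->0->1->2->2->2.
Answer: (C^⊗5)[3][2] = 22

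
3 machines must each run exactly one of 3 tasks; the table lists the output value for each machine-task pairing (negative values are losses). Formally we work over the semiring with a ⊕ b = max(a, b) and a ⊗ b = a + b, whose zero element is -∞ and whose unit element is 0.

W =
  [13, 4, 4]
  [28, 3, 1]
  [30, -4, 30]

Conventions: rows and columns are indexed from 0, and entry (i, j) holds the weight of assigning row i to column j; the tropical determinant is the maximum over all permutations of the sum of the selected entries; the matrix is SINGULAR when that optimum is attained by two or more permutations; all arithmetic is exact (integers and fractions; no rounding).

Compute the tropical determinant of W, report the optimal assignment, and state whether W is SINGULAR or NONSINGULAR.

σ = (0, 1, 2): 13 + 3 + 30 = 46
σ = (0, 2, 1): 13 + 1 + (-4) = 10
σ = (1, 0, 2): 4 + 28 + 30 = 62
σ = (1, 2, 0): 4 + 1 + 30 = 35
σ = (2, 0, 1): 4 + 28 + (-4) = 28
σ = (2, 1, 0): 4 + 3 + 30 = 37
Optimal value attained by: σ = (1, 0, 2).
Answer: det⊕(W) = 62; verdict: NONSINGULAR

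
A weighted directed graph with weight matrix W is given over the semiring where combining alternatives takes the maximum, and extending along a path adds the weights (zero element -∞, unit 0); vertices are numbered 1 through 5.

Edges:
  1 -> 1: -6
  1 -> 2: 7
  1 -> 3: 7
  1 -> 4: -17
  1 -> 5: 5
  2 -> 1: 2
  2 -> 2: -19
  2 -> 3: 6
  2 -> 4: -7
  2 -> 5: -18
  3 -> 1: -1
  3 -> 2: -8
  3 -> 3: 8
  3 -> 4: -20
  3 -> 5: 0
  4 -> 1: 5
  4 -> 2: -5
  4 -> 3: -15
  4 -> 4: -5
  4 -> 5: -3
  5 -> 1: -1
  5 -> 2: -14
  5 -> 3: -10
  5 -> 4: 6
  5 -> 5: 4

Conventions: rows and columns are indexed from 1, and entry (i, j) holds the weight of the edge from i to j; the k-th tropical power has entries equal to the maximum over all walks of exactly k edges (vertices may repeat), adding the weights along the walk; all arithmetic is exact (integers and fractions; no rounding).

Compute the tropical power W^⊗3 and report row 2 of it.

W^⊗2:
  [9, 1, 15, 11, 9]
  [5, 9, 14, -12, 7]
  [7, 6, 16, 6, 8]
  [0, 12, 12, 3, 10]
  [11, 6, 6, 10, 8]
W^⊗3:
  [16, 16, 23, 15, 15]
  [13, 12, 22, 13, 14]
  [15, 14, 24, 14, 16]
  [14, 7, 20, 16, 14]
  [15, 18, 18, 14, 16]
Answer: row 2 of W^⊗3 = [13, 12, 22, 13, 14]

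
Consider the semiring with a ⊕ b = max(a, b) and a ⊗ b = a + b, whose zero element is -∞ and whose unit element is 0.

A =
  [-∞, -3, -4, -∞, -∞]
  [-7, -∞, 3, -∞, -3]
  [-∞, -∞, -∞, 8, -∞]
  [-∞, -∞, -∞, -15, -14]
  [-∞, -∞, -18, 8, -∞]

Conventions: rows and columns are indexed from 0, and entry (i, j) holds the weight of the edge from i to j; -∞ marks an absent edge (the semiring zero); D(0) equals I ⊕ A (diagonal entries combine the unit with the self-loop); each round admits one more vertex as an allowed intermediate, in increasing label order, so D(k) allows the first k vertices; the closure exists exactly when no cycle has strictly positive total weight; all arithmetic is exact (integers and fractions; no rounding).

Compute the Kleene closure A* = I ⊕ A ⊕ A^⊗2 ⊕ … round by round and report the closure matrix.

D(0):
  [0, -3, -4, -∞, -∞]
  [-7, 0, 3, -∞, -3]
  [-∞, -∞, 0, 8, -∞]
  [-∞, -∞, -∞, 0, -14]
  [-∞, -∞, -18, 8, 0]
D(1):
  [0, -3, -4, -∞, -∞]
  [-7, 0, 3, -∞, -3]
  [-∞, -∞, 0, 8, -∞]
  [-∞, -∞, -∞, 0, -14]
  [-∞, -∞, -18, 8, 0]
D(2):
  [0, -3, 0, -∞, -6]
  [-7, 0, 3, -∞, -3]
  [-∞, -∞, 0, 8, -∞]
  [-∞, -∞, -∞, 0, -14]
  [-∞, -∞, -18, 8, 0]
D(3):
  [0, -3, 0, 8, -6]
  [-7, 0, 3, 11, -3]
  [-∞, -∞, 0, 8, -∞]
  [-∞, -∞, -∞, 0, -14]
  [-∞, -∞, -18, 8, 0]
D(4):
  [0, -3, 0, 8, -6]
  [-7, 0, 3, 11, -3]
  [-∞, -∞, 0, 8, -6]
  [-∞, -∞, -∞, 0, -14]
  [-∞, -∞, -18, 8, 0]
D(5):
  [0, -3, 0, 8, -6]
  [-7, 0, 3, 11, -3]
  [-∞, -∞, 0, 8, -6]
  [-∞, -∞, -32, 0, -14]
  [-∞, -∞, -18, 8, 0]
Answer: A* = [[0, -3, 0, 8, -6], [-7, 0, 3, 11, -3], [-∞, -∞, 0, 8, -6], [-∞, -∞, -32, 0, -14], [-∞, -∞, -18, 8, 0]]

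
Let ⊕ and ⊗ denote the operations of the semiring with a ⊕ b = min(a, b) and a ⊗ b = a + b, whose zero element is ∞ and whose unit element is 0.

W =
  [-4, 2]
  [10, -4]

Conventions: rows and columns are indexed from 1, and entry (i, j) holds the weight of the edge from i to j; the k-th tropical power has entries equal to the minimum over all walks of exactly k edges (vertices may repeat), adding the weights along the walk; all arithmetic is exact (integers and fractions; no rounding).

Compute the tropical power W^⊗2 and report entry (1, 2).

W^⊗2:
  [-8, -2]
  [6, -8]
Key observation: the optimum is the walk 1->1->2, with weight (-4) + 2 = -2.
Optimal value attained by: walk 1->1->2.
Answer: (W^⊗2)[1][2] = -2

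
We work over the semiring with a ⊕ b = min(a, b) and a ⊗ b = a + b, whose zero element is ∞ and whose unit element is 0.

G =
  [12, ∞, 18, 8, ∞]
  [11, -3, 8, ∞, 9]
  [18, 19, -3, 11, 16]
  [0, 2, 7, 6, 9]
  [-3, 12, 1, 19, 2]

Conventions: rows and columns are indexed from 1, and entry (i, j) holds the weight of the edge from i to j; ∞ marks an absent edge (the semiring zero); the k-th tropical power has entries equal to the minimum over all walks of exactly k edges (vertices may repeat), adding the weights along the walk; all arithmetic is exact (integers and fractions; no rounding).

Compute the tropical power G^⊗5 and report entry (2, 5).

G^⊗2:
  [8, 10, 15, 14, 17]
  [6, -6, 5, 19, 6]
  [11, 13, -6, 8, 13]
  [6, -1, 4, 8, 11]
  [-1, 9, -2, 5, 4]
G^⊗3:
  [14, 7, 12, 16, 19]
  [3, -9, 2, 14, 3]
  [8, 10, -9, 5, 10]
  [8, -4, 1, 14, 8]
  [1, 6, -5, 7, 6]
G^⊗4:
  [16, 4, 9, 22, 16]
  [0, -12, -1, 11, 0]
  [5, 7, -12, 2, 7]
  [5, -7, -2, 12, 5]
  [3, 3, -8, 6, 8]
G^⊗5:
  [13, 1, 6, 20, 13]
  [-3, -15, -4, 8, -3]
  [2, 4, -15, -1, 4]
  [2, -10, -5, 9, 2]
  [5, 0, -11, 3, 8]
Key observation: the optimum is the walk 2->2->2->2->2->5, with weight (-3) + (-3) + (-3) + (-3) + 9 = -3.
Optimal value attained by: walk 2->2->2->2->2->5.
Answer: (G^⊗5)[2][5] = -3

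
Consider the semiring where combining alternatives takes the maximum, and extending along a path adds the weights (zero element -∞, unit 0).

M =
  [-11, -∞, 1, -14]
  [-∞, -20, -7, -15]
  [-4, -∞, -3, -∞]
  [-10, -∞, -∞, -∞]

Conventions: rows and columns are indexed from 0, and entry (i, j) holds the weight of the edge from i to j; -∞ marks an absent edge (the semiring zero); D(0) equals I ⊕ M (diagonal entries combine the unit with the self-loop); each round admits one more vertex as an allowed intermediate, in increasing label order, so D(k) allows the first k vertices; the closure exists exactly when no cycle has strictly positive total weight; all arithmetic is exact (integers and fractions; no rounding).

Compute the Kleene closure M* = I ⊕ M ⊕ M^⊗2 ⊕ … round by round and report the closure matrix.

D(0):
  [0, -∞, 1, -14]
  [-∞, 0, -7, -15]
  [-4, -∞, 0, -∞]
  [-10, -∞, -∞, 0]
D(1):
  [0, -∞, 1, -14]
  [-∞, 0, -7, -15]
  [-4, -∞, 0, -18]
  [-10, -∞, -9, 0]
D(2):
  [0, -∞, 1, -14]
  [-∞, 0, -7, -15]
  [-4, -∞, 0, -18]
  [-10, -∞, -9, 0]
D(3):
  [0, -∞, 1, -14]
  [-11, 0, -7, -15]
  [-4, -∞, 0, -18]
  [-10, -∞, -9, 0]
D(4):
  [0, -∞, 1, -14]
  [-11, 0, -7, -15]
  [-4, -∞, 0, -18]
  [-10, -∞, -9, 0]
Answer: M* = [[0, -∞, 1, -14], [-11, 0, -7, -15], [-4, -∞, 0, -18], [-10, -∞, -9, 0]]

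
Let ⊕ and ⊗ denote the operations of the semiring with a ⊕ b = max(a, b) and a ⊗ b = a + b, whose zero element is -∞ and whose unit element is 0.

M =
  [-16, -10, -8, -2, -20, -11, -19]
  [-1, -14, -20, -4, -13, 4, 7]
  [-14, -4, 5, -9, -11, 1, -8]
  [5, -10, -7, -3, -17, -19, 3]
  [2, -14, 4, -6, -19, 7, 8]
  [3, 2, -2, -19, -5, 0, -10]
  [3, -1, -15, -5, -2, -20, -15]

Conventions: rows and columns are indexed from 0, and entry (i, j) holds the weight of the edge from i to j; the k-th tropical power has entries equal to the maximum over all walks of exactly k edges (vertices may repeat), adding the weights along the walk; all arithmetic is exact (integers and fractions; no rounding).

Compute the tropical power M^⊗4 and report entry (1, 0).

M^⊗2:
  [3, -9, -3, -5, -16, -6, 1]
  [10, 6, 2, 2, 5, 4, -1]
  [4, 3, 10, -4, -4, 6, 3]
  [6, 2, -2, 3, 1, -6, 0]
  [11, 9, 9, 3, 6, 7, -3]
  [3, 2, 3, 1, -5, 6, 9]
  [0, -7, 2, 1, -14, 5, 6]
M^⊗3:
  [4, 0, 2, 1, -1, -2, -2]
  [7, 6, 9, 8, -1, 12, 13]
  [9, 8, 15, 2, 1, 11, 10]
  [8, -1, 5, 4, -2, 8, 9]
  [10, 9, 14, 9, 2, 13, 16]
  [12, 8, 8, 4, 7, 6, 9]
  [9, 7, 7, 1, 4, 5, 4]
M^⊗4:
  [6, 0, 7, 2, -4, 6, 7]
  [16, 14, 14, 8, 11, 12, 13]
  [14, 13, 20, 7, 8, 16, 15]
  [12, 10, 10, 6, 7, 8, 7]
  [19, 15, 19, 11, 14, 15, 16]
  [12, 8, 13, 10, 7, 14, 15]
  [8, 7, 12, 7, 2, 11, 14]
Key observation: the optimum is the walk 1->5->1->6->0, with weight 4 + 2 + 7 + 3 = 16.
Optimal value attained by: walk 1->5->1->6->0.
Answer: (M^⊗4)[1][0] = 16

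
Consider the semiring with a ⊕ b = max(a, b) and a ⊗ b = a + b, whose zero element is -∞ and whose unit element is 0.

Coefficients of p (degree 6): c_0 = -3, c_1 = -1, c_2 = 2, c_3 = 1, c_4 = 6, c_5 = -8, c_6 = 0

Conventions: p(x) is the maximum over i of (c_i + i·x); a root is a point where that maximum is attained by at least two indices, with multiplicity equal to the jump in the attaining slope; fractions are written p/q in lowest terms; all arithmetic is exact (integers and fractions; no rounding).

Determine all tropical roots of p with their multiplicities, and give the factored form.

hull edge (i=0, c=-3) to (i=2, c=2): slope 5/2, span 2
hull edge (i=2, c=2) to (i=4, c=6): slope 2, span 2
hull edge (i=4, c=6) to (i=6, c=0): slope -3, span 2
Factored form: p(x) = 0 ⊗ (x ⊕ (-5/2)) ⊗ (x ⊕ (-5/2)) ⊗ (x ⊕ (-2)) ⊗ (x ⊕ (-2)) ⊗ (x ⊕ 3) ⊗ (x ⊕ 3)
Answer: roots = -5/2 (mult 2), -2 (mult 2), 3 (mult 2)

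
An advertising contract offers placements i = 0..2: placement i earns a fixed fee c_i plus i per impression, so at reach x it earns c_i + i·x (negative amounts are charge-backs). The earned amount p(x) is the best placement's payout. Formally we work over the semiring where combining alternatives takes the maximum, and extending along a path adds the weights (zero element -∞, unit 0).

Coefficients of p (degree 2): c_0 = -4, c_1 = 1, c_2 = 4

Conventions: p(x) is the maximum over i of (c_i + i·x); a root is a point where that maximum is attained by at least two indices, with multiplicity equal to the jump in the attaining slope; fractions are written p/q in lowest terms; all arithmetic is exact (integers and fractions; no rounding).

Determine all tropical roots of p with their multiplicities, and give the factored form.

hull edge (i=0, c=-4) to (i=1, c=1): slope 5, span 1
hull edge (i=1, c=1) to (i=2, c=4): slope 3, span 1
Factored form: p(x) = 4 ⊗ (x ⊕ (-5)) ⊗ (x ⊕ (-3))
Answer: roots = -5 (mult 1), -3 (mult 1)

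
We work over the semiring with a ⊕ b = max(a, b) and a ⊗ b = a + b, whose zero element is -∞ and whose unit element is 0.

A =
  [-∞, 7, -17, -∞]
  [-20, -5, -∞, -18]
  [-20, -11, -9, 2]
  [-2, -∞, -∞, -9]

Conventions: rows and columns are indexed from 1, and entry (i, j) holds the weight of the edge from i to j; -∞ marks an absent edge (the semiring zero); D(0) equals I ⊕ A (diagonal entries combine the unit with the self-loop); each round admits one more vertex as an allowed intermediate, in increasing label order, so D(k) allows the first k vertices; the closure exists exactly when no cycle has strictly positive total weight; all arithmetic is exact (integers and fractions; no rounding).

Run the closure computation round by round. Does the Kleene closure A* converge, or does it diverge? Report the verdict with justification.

D(0):
  [0, 7, -17, -∞]
  [-20, 0, -∞, -18]
  [-20, -11, 0, 2]
  [-2, -∞, -∞, 0]
D(1):
  [0, 7, -17, -∞]
  [-20, 0, -37, -18]
  [-20, -11, 0, 2]
  [-2, 5, -19, 0]
D(2):
  [0, 7, -17, -11]
  [-20, 0, -37, -18]
  [-20, -11, 0, 2]
  [-2, 5, -19, 0]
D(3):
  [0, 7, -17, -11]
  [-20, 0, -37, -18]
  [-20, -11, 0, 2]
  [-2, 5, -19, 0]
D(4):
  [0, 7, -17, -11]
  [-20, 0, -37, -18]
  [0, 7, 0, 2]
  [-2, 5, -19, 0]
Key observation: every diagonal entry stays at the unit through all rounds, so no improving cycle exists.
Answer: CONVERGES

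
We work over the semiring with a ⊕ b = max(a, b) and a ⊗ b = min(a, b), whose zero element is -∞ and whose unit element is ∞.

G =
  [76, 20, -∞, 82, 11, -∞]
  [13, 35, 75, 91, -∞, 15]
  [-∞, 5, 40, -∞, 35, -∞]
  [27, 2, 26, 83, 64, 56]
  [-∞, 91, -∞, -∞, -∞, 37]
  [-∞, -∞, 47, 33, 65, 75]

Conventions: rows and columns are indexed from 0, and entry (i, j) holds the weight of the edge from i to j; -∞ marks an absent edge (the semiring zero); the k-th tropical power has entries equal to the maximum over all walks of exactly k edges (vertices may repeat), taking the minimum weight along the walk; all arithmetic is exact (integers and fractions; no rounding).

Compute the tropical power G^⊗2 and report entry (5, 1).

G^⊗2:
  [76, 20, 26, 82, 64, 56]
  [27, 35, 40, 83, 64, 56]
  [5, 35, 40, 5, 35, 35]
  [27, 64, 47, 83, 64, 56]
  [13, 35, 75, 91, 37, 37]
  [27, 65, 47, 33, 65, 75]
Key observation: the optimum is the walk 5->4->1, with weight 65 min 91 = 65.
Optimal value attained by: walk 5->4->1.
Answer: (G^⊗2)[5][1] = 65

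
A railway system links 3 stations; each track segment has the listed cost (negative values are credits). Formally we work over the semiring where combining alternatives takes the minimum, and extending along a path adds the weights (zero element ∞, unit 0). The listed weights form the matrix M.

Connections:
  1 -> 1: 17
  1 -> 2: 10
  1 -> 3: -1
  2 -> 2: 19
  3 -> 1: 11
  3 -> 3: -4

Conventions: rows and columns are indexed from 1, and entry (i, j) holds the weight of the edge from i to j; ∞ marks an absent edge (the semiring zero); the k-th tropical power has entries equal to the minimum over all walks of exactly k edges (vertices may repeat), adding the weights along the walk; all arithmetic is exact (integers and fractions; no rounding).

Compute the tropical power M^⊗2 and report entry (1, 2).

M^⊗2:
  [10, 27, -5]
  [∞, 38, ∞]
  [7, 21, -8]
Key observation: the optimum is the walk 1->1->2, with weight 17 + 10 = 27.
Optimal value attained by: walk 1->1->2.
Answer: (M^⊗2)[1][2] = 27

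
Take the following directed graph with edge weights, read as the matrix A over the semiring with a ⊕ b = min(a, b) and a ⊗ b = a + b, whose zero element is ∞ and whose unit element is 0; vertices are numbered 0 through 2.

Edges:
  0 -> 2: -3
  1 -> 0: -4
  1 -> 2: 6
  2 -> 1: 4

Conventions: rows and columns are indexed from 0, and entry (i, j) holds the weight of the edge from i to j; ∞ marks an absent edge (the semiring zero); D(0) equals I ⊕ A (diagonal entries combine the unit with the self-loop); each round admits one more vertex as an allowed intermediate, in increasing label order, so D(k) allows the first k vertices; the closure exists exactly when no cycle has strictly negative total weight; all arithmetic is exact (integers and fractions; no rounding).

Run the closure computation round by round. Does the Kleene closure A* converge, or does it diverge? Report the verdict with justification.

D(0):
  [0, ∞, -3]
  [-4, 0, 6]
  [∞, 4, 0]
D(1):
  [0, ∞, -3]
  [-4, 0, -7]
  [∞, 4, 0]
Detection: at round 2, diagonal entry (2, 2) turns strictly negative.
Key observation: the cycle 2->1->0->2 has total weight 4 + (-4) + (-3), which is strictly negative.
Answer: DIVERGES — negative cycle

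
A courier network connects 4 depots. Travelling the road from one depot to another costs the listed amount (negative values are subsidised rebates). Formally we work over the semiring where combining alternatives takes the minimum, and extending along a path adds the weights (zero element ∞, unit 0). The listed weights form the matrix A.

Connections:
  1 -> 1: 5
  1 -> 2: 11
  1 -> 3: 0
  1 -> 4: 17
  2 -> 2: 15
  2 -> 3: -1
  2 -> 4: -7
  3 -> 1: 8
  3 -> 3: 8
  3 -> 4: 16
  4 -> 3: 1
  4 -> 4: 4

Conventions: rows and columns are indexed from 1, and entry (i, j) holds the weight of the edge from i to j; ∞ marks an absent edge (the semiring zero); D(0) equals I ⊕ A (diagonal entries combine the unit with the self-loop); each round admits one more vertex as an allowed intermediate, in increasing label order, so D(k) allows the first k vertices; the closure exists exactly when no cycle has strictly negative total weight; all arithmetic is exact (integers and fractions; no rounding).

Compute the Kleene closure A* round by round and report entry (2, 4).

D(0):
  [0, 11, 0, 17]
  [∞, 0, -1, -7]
  [8, ∞, 0, 16]
  [∞, ∞, 1, 0]
D(1):
  [0, 11, 0, 17]
  [∞, 0, -1, -7]
  [8, 19, 0, 16]
  [∞, ∞, 1, 0]
D(2):
  [0, 11, 0, 4]
  [∞, 0, -1, -7]
  [8, 19, 0, 12]
  [∞, ∞, 1, 0]
D(3):
  [0, 11, 0, 4]
  [7, 0, -1, -7]
  [8, 19, 0, 12]
  [9, 20, 1, 0]
D(4):
  [0, 11, 0, 4]
  [2, 0, -6, -7]
  [8, 19, 0, 12]
  [9, 20, 1, 0]
Answer: A*[2][4] = -7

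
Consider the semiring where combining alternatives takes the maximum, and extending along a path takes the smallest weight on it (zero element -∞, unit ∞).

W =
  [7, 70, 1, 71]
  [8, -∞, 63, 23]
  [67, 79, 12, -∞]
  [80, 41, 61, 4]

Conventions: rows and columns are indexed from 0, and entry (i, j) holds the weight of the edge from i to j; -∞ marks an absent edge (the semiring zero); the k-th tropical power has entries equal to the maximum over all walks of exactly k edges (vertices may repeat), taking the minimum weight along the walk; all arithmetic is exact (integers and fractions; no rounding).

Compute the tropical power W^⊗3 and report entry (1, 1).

W^⊗2:
  [71, 41, 63, 23]
  [63, 63, 23, 8]
  [12, 67, 63, 67]
  [61, 70, 41, 71]
W^⊗3:
  [63, 70, 41, 71]
  [23, 63, 63, 63]
  [67, 63, 63, 23]
  [71, 61, 63, 61]
Key observation: the optimum is the walk 1->2->0->1, with weight 63 min 67 min 70 = 63.
Optimal value attained by: walk 1->2->0->1.
Answer: (W^⊗3)[1][1] = 63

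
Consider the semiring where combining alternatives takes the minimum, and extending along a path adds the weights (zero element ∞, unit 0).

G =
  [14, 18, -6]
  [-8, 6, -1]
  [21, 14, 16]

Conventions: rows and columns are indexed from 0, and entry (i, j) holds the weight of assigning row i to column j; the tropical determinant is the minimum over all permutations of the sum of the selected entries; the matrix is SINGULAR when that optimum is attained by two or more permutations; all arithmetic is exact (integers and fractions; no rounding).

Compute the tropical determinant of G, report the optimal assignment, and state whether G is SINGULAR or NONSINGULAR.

σ = (0, 1, 2): 14 + 6 + 16 = 36
σ = (0, 2, 1): 14 + (-1) + 14 = 27
σ = (1, 0, 2): 18 + (-8) + 16 = 26
σ = (1, 2, 0): 18 + (-1) + 21 = 38
σ = (2, 0, 1): (-6) + (-8) + 14 = 0
σ = (2, 1, 0): (-6) + 6 + 21 = 21
Optimal value attained by: σ = (2, 0, 1).
Answer: det⊕(G) = 0; verdict: NONSINGULAR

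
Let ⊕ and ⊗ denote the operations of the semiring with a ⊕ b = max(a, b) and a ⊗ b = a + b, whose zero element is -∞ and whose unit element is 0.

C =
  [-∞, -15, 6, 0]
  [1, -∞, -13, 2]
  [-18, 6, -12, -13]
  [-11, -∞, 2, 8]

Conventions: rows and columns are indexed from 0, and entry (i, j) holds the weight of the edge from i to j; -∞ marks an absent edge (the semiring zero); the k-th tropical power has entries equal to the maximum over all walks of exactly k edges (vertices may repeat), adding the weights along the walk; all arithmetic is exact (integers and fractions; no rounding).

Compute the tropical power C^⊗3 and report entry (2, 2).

C^⊗2:
  [-11, 12, 2, 8]
  [-9, -7, 7, 10]
  [7, -6, -7, 8]
  [-3, 8, 10, 16]
C^⊗3:
  [13, 8, 10, 16]
  [-1, 13, 12, 18]
  [-3, -1, 13, 16]
  [9, 16, 18, 24]
Key observation: the optimum is the walk 2->1->0->2, with weight 6 + 1 + 6 = 13.
Optimal value attained by: walk 2->1->0->2.
Answer: (C^⊗3)[2][2] = 13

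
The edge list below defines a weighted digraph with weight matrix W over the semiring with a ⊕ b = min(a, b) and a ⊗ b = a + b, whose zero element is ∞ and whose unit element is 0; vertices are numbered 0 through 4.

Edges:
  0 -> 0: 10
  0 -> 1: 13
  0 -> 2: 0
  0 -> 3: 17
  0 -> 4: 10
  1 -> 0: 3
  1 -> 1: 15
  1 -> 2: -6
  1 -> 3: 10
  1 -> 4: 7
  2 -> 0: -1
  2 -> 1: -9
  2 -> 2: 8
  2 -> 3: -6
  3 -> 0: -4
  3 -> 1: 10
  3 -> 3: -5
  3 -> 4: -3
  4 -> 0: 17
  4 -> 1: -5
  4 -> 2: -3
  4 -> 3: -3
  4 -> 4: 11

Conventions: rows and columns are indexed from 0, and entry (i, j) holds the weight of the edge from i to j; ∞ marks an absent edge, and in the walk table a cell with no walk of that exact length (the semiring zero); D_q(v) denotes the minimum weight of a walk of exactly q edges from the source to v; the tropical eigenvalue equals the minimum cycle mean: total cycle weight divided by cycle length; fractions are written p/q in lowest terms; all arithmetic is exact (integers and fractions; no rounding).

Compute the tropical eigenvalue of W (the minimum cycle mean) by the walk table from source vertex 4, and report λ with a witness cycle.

q=0: [∞, ∞, ∞, ∞, 0]
q=1: [17, -5, -3, -3, 11]
q=2: [-7, -12, -11, -9, -6]
q=3: [-13, -20, -18, -17, -12]
q=4: [-21, -27, -26, -24, -20]
q=5: [-28, -35, -33, -32, -27]
Optimal cycle mean attained by: cycle 1->2->1, total (-6) + (-9), length 2.
Answer: λ = -15/2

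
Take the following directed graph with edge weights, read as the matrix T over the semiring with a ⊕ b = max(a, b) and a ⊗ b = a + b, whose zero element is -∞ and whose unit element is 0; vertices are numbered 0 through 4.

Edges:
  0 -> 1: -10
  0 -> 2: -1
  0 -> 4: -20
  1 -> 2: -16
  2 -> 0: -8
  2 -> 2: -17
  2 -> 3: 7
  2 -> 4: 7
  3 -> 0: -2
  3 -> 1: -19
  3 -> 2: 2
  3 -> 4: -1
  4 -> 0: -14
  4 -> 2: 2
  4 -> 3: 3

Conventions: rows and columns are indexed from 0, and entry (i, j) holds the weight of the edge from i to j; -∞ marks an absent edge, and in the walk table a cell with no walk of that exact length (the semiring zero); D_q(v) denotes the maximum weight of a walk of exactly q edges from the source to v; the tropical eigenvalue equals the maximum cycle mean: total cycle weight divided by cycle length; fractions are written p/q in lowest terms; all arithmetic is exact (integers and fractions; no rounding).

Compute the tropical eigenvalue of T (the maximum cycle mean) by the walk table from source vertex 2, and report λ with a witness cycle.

q=0: [-∞, -∞, 0, -∞, -∞]
q=1: [-8, -∞, -17, 7, 7]
q=2: [5, -12, 9, 10, 6]
q=3: [8, -5, 12, 16, 16]
q=4: [14, -2, 18, 19, 19]
q=5: [17, 4, 21, 25, 25]
Optimal cycle mean attained by: cycle 2->3->2, total 7 + 2, length 2.
Answer: λ = 9/2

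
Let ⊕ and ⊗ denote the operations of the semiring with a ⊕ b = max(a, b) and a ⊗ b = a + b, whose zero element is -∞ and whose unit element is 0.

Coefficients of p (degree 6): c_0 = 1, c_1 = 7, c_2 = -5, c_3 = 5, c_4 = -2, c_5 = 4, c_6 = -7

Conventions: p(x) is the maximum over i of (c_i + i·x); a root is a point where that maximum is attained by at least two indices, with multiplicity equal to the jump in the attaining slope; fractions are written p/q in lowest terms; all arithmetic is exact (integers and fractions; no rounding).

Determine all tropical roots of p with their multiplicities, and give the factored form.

hull edge (i=0, c=1) to (i=1, c=7): slope 6, span 1
hull edge (i=1, c=7) to (i=5, c=4): slope -3/4, span 4
hull edge (i=5, c=4) to (i=6, c=-7): slope -11, span 1
Factored form: p(x) = -7 ⊗ (x ⊕ (-6)) ⊗ (x ⊕ 3/4) ⊗ (x ⊕ 3/4) ⊗ (x ⊕ 3/4) ⊗ (x ⊕ 3/4) ⊗ (x ⊕ 11)
Answer: roots = -6 (mult 1), 3/4 (mult 4), 11 (mult 1)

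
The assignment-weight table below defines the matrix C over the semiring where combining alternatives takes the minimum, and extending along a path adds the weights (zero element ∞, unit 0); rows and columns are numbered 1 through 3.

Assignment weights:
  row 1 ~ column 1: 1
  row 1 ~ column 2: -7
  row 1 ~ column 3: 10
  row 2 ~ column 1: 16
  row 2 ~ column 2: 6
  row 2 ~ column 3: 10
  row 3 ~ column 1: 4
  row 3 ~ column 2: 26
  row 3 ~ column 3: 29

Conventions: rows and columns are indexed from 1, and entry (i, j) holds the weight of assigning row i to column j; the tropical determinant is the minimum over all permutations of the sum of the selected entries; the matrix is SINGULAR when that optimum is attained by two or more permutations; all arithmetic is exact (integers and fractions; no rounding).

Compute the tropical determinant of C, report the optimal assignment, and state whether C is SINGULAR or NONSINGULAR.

σ = (1, 2, 3): 1 + 6 + 29 = 36
σ = (1, 3, 2): 1 + 10 + 26 = 37
σ = (2, 1, 3): (-7) + 16 + 29 = 38
σ = (2, 3, 1): (-7) + 10 + 4 = 7
σ = (3, 1, 2): 10 + 16 + 26 = 52
σ = (3, 2, 1): 10 + 6 + 4 = 20
Optimal value attained by: σ = (2, 3, 1).
Answer: det⊕(C) = 7; verdict: NONSINGULAR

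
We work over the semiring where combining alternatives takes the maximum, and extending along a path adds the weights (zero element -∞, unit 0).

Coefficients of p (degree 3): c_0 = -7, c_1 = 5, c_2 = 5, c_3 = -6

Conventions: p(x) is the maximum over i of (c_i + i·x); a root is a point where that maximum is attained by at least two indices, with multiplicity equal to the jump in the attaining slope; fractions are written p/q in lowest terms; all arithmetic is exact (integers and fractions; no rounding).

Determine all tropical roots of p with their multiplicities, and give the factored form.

hull edge (i=0, c=-7) to (i=1, c=5): slope 12, span 1
hull edge (i=1, c=5) to (i=2, c=5): slope 0, span 1
hull edge (i=2, c=5) to (i=3, c=-6): slope -11, span 1
Factored form: p(x) = -6 ⊗ (x ⊕ (-12)) ⊗ (x ⊕ 0) ⊗ (x ⊕ 11)
Answer: roots = -12 (mult 1), 0 (mult 1), 11 (mult 1)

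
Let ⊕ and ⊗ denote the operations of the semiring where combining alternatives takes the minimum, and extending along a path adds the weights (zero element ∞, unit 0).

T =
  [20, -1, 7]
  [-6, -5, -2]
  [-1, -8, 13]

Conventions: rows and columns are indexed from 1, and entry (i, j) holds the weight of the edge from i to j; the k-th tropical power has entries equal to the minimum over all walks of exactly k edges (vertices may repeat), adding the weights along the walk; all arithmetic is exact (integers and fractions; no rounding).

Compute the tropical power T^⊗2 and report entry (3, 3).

T^⊗2:
  [-7, -6, -3]
  [-11, -10, -7]
  [-14, -13, -10]
Key observation: the optimum is the walk 3->2->3, with weight (-8) + (-2) = -10.
Optimal value attained by: walk 3->2->3.
Answer: (T^⊗2)[3][3] = -10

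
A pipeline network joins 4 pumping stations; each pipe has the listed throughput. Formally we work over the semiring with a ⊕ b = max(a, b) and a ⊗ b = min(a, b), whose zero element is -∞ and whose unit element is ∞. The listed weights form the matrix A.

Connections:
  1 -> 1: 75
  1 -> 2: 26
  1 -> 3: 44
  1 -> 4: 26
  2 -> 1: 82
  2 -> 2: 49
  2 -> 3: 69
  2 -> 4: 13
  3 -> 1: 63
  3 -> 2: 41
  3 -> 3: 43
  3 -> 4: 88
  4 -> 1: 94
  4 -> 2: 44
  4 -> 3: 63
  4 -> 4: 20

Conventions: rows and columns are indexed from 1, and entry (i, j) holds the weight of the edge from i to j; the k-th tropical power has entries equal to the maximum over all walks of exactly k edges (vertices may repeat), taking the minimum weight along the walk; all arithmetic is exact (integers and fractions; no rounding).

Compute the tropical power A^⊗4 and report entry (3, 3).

A^⊗2:
  [75, 41, 44, 44]
  [75, 49, 49, 69]
  [88, 44, 63, 43]
  [75, 44, 44, 63]
A^⊗3:
  [75, 44, 44, 44]
  [75, 49, 63, 49]
  [75, 44, 44, 63]
  [75, 44, 63, 44]
A^⊗4:
  [75, 44, 44, 44]
  [75, 49, 49, 63]
  [75, 44, 63, 44]
  [75, 44, 44, 63]
Key observation: the optimum is the walk 3->4->3->4->3, with weight 88 min 63 min 88 min 63 = 63.
Optimal value attained by: walk 3->4->3->4->3.
Answer: (A^⊗4)[3][3] = 63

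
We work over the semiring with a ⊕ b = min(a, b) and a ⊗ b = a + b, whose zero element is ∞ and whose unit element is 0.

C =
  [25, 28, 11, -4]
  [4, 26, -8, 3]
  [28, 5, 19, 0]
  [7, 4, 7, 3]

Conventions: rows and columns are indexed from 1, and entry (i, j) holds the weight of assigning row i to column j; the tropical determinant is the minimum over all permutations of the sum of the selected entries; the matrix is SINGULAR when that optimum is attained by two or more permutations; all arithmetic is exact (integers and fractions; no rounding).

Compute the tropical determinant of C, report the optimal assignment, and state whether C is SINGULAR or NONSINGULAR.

σ = (1, 2, 3, 4): 25 + 26 + 19 + 3 = 73
σ = (1, 2, 4, 3): 25 + 26 + 0 + 7 = 58
σ = (1, 3, 2, 4): 25 + (-8) + 5 + 3 = 25
σ = (1, 3, 4, 2): 25 + (-8) + 0 + 4 = 21
σ = (1, 4, 2, 3): 25 + 3 + 5 + 7 = 40
σ = (1, 4, 3, 2): 25 + 3 + 19 + 4 = 51
σ = (2, 1, 3, 4): 28 + 4 + 19 + 3 = 54
σ = (2, 1, 4, 3): 28 + 4 + 0 + 7 = 39
σ = (2, 3, 1, 4): 28 + (-8) + 28 + 3 = 51
σ = (2, 3, 4, 1): 28 + (-8) + 0 + 7 = 27
σ = (2, 4, 1, 3): 28 + 3 + 28 + 7 = 66
σ = (2, 4, 3, 1): 28 + 3 + 19 + 7 = 57
σ = (3, 1, 2, 4): 11 + 4 + 5 + 3 = 23
σ = (3, 1, 4, 2): 11 + 4 + 0 + 4 = 19
σ = (3, 2, 1, 4): 11 + 26 + 28 + 3 = 68
σ = (3, 2, 4, 1): 11 + 26 + 0 + 7 = 44
σ = (3, 4, 1, 2): 11 + 3 + 28 + 4 = 46
σ = (3, 4, 2, 1): 11 + 3 + 5 + 7 = 26
σ = (4, 1, 2, 3): (-4) + 4 + 5 + 7 = 12
σ = (4, 1, 3, 2): (-4) + 4 + 19 + 4 = 23
σ = (4, 2, 1, 3): (-4) + 26 + 28 + 7 = 57
σ = (4, 2, 3, 1): (-4) + 26 + 19 + 7 = 48
σ = (4, 3, 1, 2): (-4) + (-8) + 28 + 4 = 20
σ = (4, 3, 2, 1): (-4) + (-8) + 5 + 7 = 0
Optimal value attained by: σ = (4, 3, 2, 1).
Answer: det⊕(C) = 0; verdict: NONSINGULAR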